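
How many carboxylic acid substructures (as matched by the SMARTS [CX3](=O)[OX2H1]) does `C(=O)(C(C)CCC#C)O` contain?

[CX3](=O)[OX2H1] is the SMARTS for a carboxylic acid: an sp2 carbon double-bonded to O and single-bonded to an -OH oxygen.
Exactly one fragment in the molecule meets all constraints, giving 1 match.

1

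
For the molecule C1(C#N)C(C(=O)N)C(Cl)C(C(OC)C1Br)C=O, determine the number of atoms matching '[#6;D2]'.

2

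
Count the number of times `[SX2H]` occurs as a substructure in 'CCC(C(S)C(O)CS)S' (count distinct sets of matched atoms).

3

[SX2H] is the SMARTS for a thiol: an aliphatic sulfur with two connections, one being H.
The molecule carries 3 separate instances of a thiol (-SH) meeting every constraint; each maps to a distinct set of atoms, giving 3 matches.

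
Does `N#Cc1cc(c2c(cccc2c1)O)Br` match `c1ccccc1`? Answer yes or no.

The pattern c1ccccc1 describes six aromatic carbons in a ring — a benzene ring.
The required atom environment is present in the molecule, so the pattern matches.

Yes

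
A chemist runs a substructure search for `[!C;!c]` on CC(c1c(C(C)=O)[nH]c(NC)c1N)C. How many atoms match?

4

Check the 14 heavy atoms by environment: 1× n (aromatic) → match; 4× c (aromatic) → no; 6× C → no; 2× N → match; 1× O → match.
Summing the matching environments: 1 + 2 + 1 = 4 matching atoms.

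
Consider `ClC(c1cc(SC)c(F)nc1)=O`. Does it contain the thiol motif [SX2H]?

No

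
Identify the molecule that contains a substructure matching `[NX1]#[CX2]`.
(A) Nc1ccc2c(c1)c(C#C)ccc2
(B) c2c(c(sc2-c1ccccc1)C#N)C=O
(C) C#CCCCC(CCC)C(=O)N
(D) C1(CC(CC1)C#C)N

B

[NX1]#[CX2] describes a nitrogen triple-bonded to a two-connected carbon (a nitrile).
(A) has a primary amino group (-NH2) but the nitrogen is NX3 (three connections), not NX1 triple-bonded.
(B) contains a nitrile (-C#N), which satisfies every atom and bond constraint.
(C) has a primary amide (-C(=O)NH2) but the nitrogen is NX3, not NX1.
(D) has a primary amino group (-NH2) but the nitrogen is NX3 (three connections), not NX1 triple-bonded.
So the answer is (B).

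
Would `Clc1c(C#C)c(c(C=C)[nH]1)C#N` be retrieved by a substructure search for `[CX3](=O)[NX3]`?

The pattern [CX3](=O)[NX3] describes a carbonyl carbon bonded to a trivalent nitrogen — an amide.
The closest candidate here is a nitrile (-C#N), but the nitrile N is NX1 (triple-bonded), not NX3. No other fragment satisfies the full query, so there is no match.

No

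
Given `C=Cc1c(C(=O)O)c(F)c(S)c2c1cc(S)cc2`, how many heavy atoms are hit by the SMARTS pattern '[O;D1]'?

2

The query [O;D1] means: aliphatic oxygen bonded to exactly one heavy atom.
Check the 18 heavy atoms by environment: 7× c (aromatic, D3) → no; 3× c (aromatic, D2) → no; 2× S (D1) → no; 1× C (D3) → no; 2× O (D1) → match; 1× F (D1) → no; 1× C (D2) → no; 1× C (D1) → no.
That gives 2 matching atoms.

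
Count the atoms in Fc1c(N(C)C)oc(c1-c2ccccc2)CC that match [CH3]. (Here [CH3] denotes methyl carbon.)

3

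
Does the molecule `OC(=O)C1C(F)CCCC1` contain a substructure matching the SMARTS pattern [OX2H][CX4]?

No

The pattern [OX2H][CX4] describes a hydroxyl oxygen bound to an sp3 (X4) carbon — an aliphatic alcohol.
The closest candidate here is a carboxylic acid group (-C(=O)OH), but the -OH is on a CX3 carbonyl carbon, not a CX4 carbon. No other fragment satisfies the full query, so there is no match.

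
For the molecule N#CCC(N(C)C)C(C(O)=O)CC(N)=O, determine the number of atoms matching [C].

The query [C] means: uppercase C matches aliphatic (non-aromatic) carbon only.
Check the 15 heavy atoms by environment: 9× C → match; 3× O → no; 3× N → no.
That gives 9 matching atoms.

9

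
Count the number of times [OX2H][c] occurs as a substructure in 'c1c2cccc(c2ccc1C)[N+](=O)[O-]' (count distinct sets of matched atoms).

0

[OX2H][c] is the SMARTS for a phenol: a hydroxyl oxygen attached to an aromatic carbon.
No fragment in the molecule satisfies every constraint, giving 0 matches.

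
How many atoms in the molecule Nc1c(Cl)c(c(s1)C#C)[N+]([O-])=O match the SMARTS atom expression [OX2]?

0

Check the 12 heavy atoms by environment: 1× s (aromatic, X2) → no; 4× c (aromatic, X3) → no; 2× C (X2) → no; 1× N (X3) → no; 1× N (charge +1, X3) → no; 1× O (charge -1, X1) → no; 1× O (X1) → no; 1× Cl (X1) → no.
No environment satisfies the query, so 0 matching atoms.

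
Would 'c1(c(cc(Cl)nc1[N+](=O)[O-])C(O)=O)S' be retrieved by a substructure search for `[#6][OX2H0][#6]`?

The pattern [#6][OX2H0][#6] describes an aliphatic oxygen bridging two carbons with no H on the oxygen — an ether.
The closest candidate here is a carboxylic acid group (-C(=O)OH), but the -OH oxygen has H1; the =O is OX1, not OX2. No other fragment satisfies the full query, so there is no match.

No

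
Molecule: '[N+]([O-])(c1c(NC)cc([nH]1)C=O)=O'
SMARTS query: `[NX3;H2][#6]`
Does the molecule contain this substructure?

No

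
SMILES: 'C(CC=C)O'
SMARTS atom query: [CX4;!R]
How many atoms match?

2

The query [CX4;!R] means: aliphatic carbon with four total connections, not in a ring.
Check the 5 heavy atoms by environment: 2× C (X4, acyclic) → match; 2× C (X3, acyclic) → no; 1× O (X2, acyclic) → no.
That gives 2 matching atoms.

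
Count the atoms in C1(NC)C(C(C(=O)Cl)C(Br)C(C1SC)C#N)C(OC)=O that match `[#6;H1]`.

6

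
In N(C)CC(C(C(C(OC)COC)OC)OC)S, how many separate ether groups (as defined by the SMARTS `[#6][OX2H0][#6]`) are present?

4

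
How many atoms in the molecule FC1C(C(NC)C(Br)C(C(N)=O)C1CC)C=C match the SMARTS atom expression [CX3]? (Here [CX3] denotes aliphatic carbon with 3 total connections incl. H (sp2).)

3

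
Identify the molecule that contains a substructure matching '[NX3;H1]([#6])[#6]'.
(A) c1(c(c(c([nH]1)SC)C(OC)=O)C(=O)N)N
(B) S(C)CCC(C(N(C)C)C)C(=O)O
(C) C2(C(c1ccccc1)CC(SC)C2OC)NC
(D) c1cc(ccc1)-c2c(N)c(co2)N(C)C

[NX3;H1]([#6])[#6] describes a trivalent nitrogen with one H, bonded to two carbons (a secondary amine).
(A) has a primary amide (-C(=O)NH2) but the -C(=O)NH2 nitrogen has H2, not H1.
(B) has a dimethylamino group (-N(CH3)2) but the nitrogen has H0, not H1.
(C) contains an N-methylamino group (-NHCH3), which satisfies every atom and bond constraint.
(D) has a dimethylamino group (-N(CH3)2) but the nitrogen has H0, not H1.
So the answer is (C).

C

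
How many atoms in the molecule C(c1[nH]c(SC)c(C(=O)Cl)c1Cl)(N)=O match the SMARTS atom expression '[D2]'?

2

The query [D2] means: atom with exactly two heavy-atom neighbours.
Check the 14 heavy atoms by environment: 1× n (aromatic, D2) → match; 4× c (aromatic, D3) → no; 2× Cl (D1) → no; 2× C (D3) → no; 2× O (D1) → no; 1× N (D1) → no; 1× S (D2) → match; 1× C (D1) → no.
Summing the matching environments: 1 + 1 = 2 matching atoms.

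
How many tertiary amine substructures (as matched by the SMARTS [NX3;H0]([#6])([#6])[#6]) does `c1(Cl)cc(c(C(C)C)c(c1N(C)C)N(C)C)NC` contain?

2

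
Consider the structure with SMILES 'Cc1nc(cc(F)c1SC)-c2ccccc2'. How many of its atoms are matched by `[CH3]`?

The query [CH3] means: aliphatic carbon with exactly three hydrogens.
Check the 16 heavy atoms by environment: 1× n (aromatic, H0) → no; 5× c (aromatic, H0) → no; 6× c (aromatic, H1) → no; 1× S (H0) → no; 2× C (H3) → match; 1× F (H0) → no.
That gives 2 matching atoms.

2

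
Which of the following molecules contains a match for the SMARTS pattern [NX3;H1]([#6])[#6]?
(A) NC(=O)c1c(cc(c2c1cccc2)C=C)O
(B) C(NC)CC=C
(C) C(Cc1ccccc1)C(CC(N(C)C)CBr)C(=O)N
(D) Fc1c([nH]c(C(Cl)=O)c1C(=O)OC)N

B

[NX3;H1]([#6])[#6] describes a trivalent nitrogen with one H, bonded to two carbons (a secondary amine).
(A) has a primary amide (-C(=O)NH2) but the -C(=O)NH2 nitrogen has H2, not H1.
(B) contains an N-methylamino group (-NHCH3), which satisfies every atom and bond constraint.
(C) has a dimethylamino group (-N(CH3)2) but the nitrogen has H0, not H1.
(D) has a primary amino group (-NH2) but the nitrogen has H2 and only one carbon neighbour.
So the answer is (B).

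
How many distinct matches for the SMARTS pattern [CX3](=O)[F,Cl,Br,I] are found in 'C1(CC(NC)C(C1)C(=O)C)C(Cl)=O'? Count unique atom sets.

1

[CX3](=O)[F,Cl,Br,I] is the SMARTS for an acyl halide: a carbonyl carbon bonded to a halogen.
Exactly one fragment in the molecule meets all constraints, giving 1 match.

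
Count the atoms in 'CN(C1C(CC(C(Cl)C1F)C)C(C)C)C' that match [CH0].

The query [CH0] means: aliphatic carbon with no attached hydrogen.
Check the 15 heavy atoms by environment: 1× C (H2) → no; 6× C (H1) → no; 1× N (H0) → no; 5× C (H3) → no; 1× F (H0) → no; 1× Cl (H0) → no.
No environment satisfies the query, so 0 matching atoms.

0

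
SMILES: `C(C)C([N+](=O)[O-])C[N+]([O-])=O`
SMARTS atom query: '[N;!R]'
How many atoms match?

The query [N;!R] means: aliphatic nitrogen not in a ring.
Check the 10 heavy atoms by environment: 4× C (acyclic) → no; 2× N (charge +1, acyclic) → match; 2× O (charge -1, acyclic) → no; 2× O (acyclic) → no.
That gives 2 matching atoms.

2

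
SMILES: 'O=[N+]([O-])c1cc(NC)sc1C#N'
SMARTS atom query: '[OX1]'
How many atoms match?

2

The query [OX1] means: aliphatic oxygen with one total connection — typically a carbonyl =O or an oxide.
Check the 12 heavy atoms by environment: 1× s (aromatic, X2) → no; 4× c (aromatic, X3) → no; 1× N (X3) → no; 1× C (X4) → no; 1× C (X2) → no; 1× N (X1) → no; 1× N (charge +1, X3) → no; 1× O (charge -1, X1) → match; 1× O (X1) → match.
Summing the matching environments: 1 + 1 = 2 matching atoms.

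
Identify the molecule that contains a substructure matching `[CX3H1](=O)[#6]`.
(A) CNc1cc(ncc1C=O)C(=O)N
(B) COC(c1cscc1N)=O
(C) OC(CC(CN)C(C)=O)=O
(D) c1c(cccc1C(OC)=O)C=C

[CX3H1](=O)[#6] describes an sp2 carbon with one H, double-bonded to O and single-bonded to carbon (an aldehyde).
(A) contains an aldehyde (-CHO), which satisfies every atom and bond constraint.
(B) has a methyl-ester group (-C(=O)OCH3) but the carbonyl carbon has H0, not H1.
(C) has an acetyl/ketone group (-C(=O)CH3) but the carbonyl carbon has H0 (two carbon neighbours), not H1.
(D) has a methyl-ester group (-C(=O)OCH3) but the carbonyl carbon has H0, not H1.
So the answer is (A).

A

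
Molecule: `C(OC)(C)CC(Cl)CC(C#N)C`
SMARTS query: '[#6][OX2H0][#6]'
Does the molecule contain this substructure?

The pattern [#6][OX2H0][#6] describes an aliphatic oxygen bridging two carbons with no H on the oxygen — an ether.
The molecule carries a methoxy ether (-OCH3), whose atoms satisfy every constraint of the query, so the pattern matches.

Yes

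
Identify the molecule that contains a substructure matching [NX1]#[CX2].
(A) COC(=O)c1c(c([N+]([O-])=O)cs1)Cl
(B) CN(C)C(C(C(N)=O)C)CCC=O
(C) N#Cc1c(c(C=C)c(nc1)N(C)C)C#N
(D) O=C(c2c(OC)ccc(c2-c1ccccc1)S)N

[NX1]#[CX2] describes a nitrogen triple-bonded to a two-connected carbon (a nitrile).
(A) has a nitro group (-[N+](=O)[O-]) but there is no C#N triple bond.
(B) has a primary amide (-C(=O)NH2) but the nitrogen is NX3, not NX1.
(C) contains a nitrile (-C#N), which satisfies every atom and bond constraint.
(D) has a primary amide (-C(=O)NH2) but the nitrogen is NX3, not NX1.
So the answer is (C).

C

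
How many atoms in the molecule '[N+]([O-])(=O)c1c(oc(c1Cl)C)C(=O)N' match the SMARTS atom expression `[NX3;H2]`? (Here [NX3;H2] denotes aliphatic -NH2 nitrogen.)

The query [NX3;H2] means: aliphatic N with 3 total connections, two of them H — an -NH2 nitrogen (amine or amide).
Check the 13 heavy atoms by environment: 1× o (aromatic, H0, X2) → no; 4× c (aromatic, H0, X3) → no; 1× Cl (H0, X1) → no; 1× N (charge +1, H0, X3) → no; 1× O (charge -1, H0, X1) → no; 2× O (H0, X1) → no; 1× C (H0, X3) → no; 1× N (H2, X3) → match; 1× C (H3, X4) → no.
That gives 1 matching atom.

1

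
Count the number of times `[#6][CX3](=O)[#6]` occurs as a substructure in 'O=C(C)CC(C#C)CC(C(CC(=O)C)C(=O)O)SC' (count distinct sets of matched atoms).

2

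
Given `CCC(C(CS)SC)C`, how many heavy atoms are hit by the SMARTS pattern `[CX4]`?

7

The query [CX4] means: C with X4: aliphatic carbon with exactly 4 total connections (bonds + H).
Check the 9 heavy atoms by environment: 7× C (X4) → match; 2× S (X2) → no.
That gives 7 matching atoms.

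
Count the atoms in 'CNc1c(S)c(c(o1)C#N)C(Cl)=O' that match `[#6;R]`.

4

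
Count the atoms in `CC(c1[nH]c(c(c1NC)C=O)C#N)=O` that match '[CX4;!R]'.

2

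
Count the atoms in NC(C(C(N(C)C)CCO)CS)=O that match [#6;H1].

The query [#6;H1] means: any carbon bearing exactly one hydrogen.
Check the 13 heavy atoms by environment: 3× C (H2) → no; 2× C (H1) → match; 1× C (H0) → no; 1× O (H0) → no; 1× N (H2) → no; 1× S (H1) → no; 1× O (H1) → no; 1× N (H0) → no; 2× C (H3) → no.
That gives 2 matching atoms.

2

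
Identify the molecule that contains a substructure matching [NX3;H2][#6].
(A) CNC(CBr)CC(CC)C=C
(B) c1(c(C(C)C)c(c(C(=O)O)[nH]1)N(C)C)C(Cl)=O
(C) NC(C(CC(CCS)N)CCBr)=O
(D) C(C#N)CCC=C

[NX3;H2][#6] describes a trivalent nitrogen with two H attached to carbon (a primary amine).
(A) has an N-methylamino group (-NHCH3) but the nitrogen bears two carbons and only one H (H1), not H2.
(B) has a dimethylamino group (-N(CH3)2) but the nitrogen has H0, not H2.
(C) contains a primary amino group (-NH2), which satisfies every atom and bond constraint.
(D) has a nitrile (-C#N) but the nitrogen is NX1 (triple-bonded), not NX3 with two H.
So the answer is (C).

C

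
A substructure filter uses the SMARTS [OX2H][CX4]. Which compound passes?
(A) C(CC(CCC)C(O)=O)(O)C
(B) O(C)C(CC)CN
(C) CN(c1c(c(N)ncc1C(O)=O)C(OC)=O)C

A

[OX2H][CX4] describes a hydroxyl oxygen bound to an sp3 (X4) carbon (an aliphatic alcohol).
(A) contains a hydroxyl group (-OH), which satisfies every atom and bond constraint.
(B) has a methoxy ether (-OCH3) but the oxygen has H0 (ether), not H1.
(C) has a carboxylic acid group (-C(=O)OH) but the -OH is on a CX3 carbonyl carbon, not a CX4 carbon.
So the answer is (A).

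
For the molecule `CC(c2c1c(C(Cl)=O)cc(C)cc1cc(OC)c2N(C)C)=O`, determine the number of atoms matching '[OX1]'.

2

Check the 22 heavy atoms by environment: 10× c (aromatic, X3) → no; 5× C (X4) → no; 1× O (X2) → no; 2× C (X3) → no; 2× O (X1) → match; 1× Cl (X1) → no; 1× N (X3) → no.
That gives 2 matching atoms.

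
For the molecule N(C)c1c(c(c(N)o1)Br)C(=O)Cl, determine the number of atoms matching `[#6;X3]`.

Check the 12 heavy atoms by environment: 1× o (aromatic, X2) → no; 4× c (aromatic, X3) → match; 2× N (X3) → no; 1× C (X4) → no; 1× C (X3) → match; 1× O (X1) → no; 1× Cl (X1) → no; 1× Br (X1) → no.
Summing the matching environments: 4 + 1 = 5 matching atoms.

5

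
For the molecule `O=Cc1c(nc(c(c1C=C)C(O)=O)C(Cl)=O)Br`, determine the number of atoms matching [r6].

6

Check the 17 heavy atoms by environment: 1× n (aromatic, in 6-ring) → match; 5× c (aromatic, in 6-ring) → match; 5× C (acyclic) → no; 4× O (acyclic) → no; 1× Cl (acyclic) → no; 1× Br (acyclic) → no.
Summing the matching environments: 1 + 5 = 6 matching atoms.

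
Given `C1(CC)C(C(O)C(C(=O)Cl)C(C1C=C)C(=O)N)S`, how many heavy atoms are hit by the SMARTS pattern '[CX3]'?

4

The query [CX3] means: C with X3: aliphatic carbon with exactly 3 total connections.
Check the 18 heavy atoms by environment: 8× C (X4) → no; 4× C (X3) → match; 2× O (X1) → no; 1× Cl (X1) → no; 1× O (X2) → no; 1× S (X2) → no; 1× N (X3) → no.
That gives 4 matching atoms.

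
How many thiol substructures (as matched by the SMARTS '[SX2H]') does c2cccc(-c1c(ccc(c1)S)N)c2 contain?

[SX2H] is the SMARTS for a thiol: an aliphatic sulfur with two connections, one being H.
Exactly one fragment in the molecule meets all constraints, giving 1 match.

1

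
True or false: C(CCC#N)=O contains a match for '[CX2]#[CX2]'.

The pattern [CX2]#[CX2] describes a carbon-carbon triple bond — an alkyne.
The closest candidate here is a nitrile (-C#N), but the triple bond is C#N, not C#C. No other fragment satisfies the full query, so there is no match.

False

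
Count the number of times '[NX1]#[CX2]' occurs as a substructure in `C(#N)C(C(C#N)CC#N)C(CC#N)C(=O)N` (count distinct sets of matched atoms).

4

[NX1]#[CX2] is the SMARTS for a nitrile: a nitrogen triple-bonded to a two-connected carbon.
The molecule carries 4 separate instances of a nitrile (-C#N) meeting every constraint; each maps to a distinct set of atoms, giving 4 matches.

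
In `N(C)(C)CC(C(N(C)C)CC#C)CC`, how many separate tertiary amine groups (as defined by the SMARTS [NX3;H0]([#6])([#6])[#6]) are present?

2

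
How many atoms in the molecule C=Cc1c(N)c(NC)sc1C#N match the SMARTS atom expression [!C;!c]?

4

The query [!C;!c] means: neither aliphatic nor aromatic carbon — same as [!#6].
Check the 12 heavy atoms by environment: 1× s (aromatic) → match; 4× c (aromatic) → no; 4× C → no; 3× N → match.
Summing the matching environments: 1 + 3 = 4 matching atoms.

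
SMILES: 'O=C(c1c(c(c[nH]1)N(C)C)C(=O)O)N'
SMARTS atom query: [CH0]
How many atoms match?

2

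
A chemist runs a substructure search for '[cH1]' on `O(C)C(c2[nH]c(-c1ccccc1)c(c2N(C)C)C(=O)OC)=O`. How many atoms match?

5

The query [cH1] means: aromatic carbon bearing exactly one hydrogen.
Check the 22 heavy atoms by environment: 1× n (aromatic, H1) → no; 5× c (aromatic, H0) → no; 5× c (aromatic, H1) → match; 2× C (H0) → no; 4× O (H0) → no; 4× C (H3) → no; 1× N (H0) → no.
That gives 5 matching atoms.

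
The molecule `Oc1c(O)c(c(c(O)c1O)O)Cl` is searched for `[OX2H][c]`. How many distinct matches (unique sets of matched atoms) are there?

5

[OX2H][c] is the SMARTS for a phenol: a hydroxyl oxygen attached to an aromatic carbon.
The molecule carries 5 separate instances of a hydroxyl group (-OH) meeting every constraint; each maps to a distinct set of atoms, giving 5 matches.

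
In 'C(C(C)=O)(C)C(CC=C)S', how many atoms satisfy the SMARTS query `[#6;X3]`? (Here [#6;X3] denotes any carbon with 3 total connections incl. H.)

3

Check the 10 heavy atoms by environment: 5× C (X4) → no; 3× C (X3) → match; 1× O (X1) → no; 1× S (X2) → no.
That gives 3 matching atoms.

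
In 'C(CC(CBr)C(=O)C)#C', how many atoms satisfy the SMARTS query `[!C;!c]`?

2

Check the 9 heavy atoms by environment: 7× C → no; 1× Br → match; 1× O → match.
Summing the matching environments: 1 + 1 = 2 matching atoms.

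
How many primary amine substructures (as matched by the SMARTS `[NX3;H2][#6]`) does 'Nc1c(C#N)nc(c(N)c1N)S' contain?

[NX3;H2][#6] is the SMARTS for a primary amine: a trivalent nitrogen with two H attached to carbon.
The molecule carries 3 separate instances of a primary amino group (-NH2) meeting every constraint; each maps to a distinct set of atoms, giving 3 matches.

3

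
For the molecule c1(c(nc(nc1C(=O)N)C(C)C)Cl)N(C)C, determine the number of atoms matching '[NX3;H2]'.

1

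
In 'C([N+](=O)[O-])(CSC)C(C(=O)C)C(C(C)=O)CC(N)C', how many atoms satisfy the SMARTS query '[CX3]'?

2

The query [CX3] means: C with X3: aliphatic carbon with exactly 3 total connections.
Check the 19 heavy atoms by environment: 10× C (X4) → no; 1× N (X3) → no; 2× C (X3) → match; 3× O (X1) → no; 1× S (X2) → no; 1× N (charge +1, X3) → no; 1× O (charge -1, X1) → no.
That gives 2 matching atoms.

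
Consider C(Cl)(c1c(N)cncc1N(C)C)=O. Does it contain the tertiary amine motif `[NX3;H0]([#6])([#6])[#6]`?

Yes

The pattern [NX3;H0]([#6])([#6])[#6] describes a trivalent nitrogen with no H, bonded to three carbons — a tertiary amine.
The molecule carries a dimethylamino group (-N(CH3)2), whose atoms satisfy every constraint of the query, so the pattern matches.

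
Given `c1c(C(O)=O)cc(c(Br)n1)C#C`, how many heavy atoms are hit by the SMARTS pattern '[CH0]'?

2

The query [CH0] means: aliphatic carbon with no attached hydrogen.
Check the 12 heavy atoms by environment: 1× n (aromatic, H0) → no; 3× c (aromatic, H0) → no; 2× c (aromatic, H1) → no; 2× C (H0) → match; 1× O (H0) → no; 1× O (H1) → no; 1× Br (H0) → no; 1× C (H1) → no.
That gives 2 matching atoms.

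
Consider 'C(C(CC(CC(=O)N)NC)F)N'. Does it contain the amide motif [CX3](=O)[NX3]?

The pattern [CX3](=O)[NX3] describes a carbonyl carbon bonded to a trivalent nitrogen — an amide.
The molecule carries a primary amide (-C(=O)NH2), whose atoms satisfy every constraint of the query, so the pattern matches.

Yes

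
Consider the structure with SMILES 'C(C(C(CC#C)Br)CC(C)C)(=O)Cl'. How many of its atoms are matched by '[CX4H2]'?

The query [CX4H2] means: sp3 carbon (X4) with exactly two hydrogens.
Check the 13 heavy atoms by environment: 2× C (H2, X4) → match; 3× C (H1, X4) → no; 2× C (H3, X4) → no; 1× C (H0, X2) → no; 1× C (H1, X2) → no; 1× C (H0, X3) → no; 1× O (H0, X1) → no; 1× Cl (H0, X1) → no; 1× Br (H0, X1) → no.
That gives 2 matching atoms.

2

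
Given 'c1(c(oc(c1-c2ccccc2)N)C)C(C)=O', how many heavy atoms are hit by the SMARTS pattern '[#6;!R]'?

The query [#6;!R] means: carbon not in any ring.
Check the 16 heavy atoms by environment: 1× o (aromatic, in 5-ring) → no; 4× c (aromatic, in 5-ring) → no; 1× N (acyclic) → no; 3× C (acyclic) → match; 1× O (acyclic) → no; 6× c (aromatic, in 6-ring) → no.
That gives 3 matching atoms.

3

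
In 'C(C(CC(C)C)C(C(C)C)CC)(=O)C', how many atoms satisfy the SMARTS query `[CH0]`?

Check the 14 heavy atoms by environment: 2× C (H2) → no; 4× C (H1) → no; 6× C (H3) → no; 1× C (H0) → match; 1× O (H0) → no.
That gives 1 matching atom.

1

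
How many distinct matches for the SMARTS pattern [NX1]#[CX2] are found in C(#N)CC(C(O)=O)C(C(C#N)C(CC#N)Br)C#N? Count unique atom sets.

4

[NX1]#[CX2] is the SMARTS for a nitrile: a nitrogen triple-bonded to a two-connected carbon.
The molecule carries 4 separate instances of a nitrile (-C#N) meeting every constraint; each maps to a distinct set of atoms, giving 4 matches.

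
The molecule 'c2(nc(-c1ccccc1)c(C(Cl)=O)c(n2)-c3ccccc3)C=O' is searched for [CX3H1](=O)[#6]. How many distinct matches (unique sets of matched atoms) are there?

[CX3H1](=O)[#6] is the SMARTS for an aldehyde: an sp2 carbon with one H, double-bonded to O and single-bonded to carbon.
Exactly one fragment in the molecule meets all constraints, giving 1 match.

1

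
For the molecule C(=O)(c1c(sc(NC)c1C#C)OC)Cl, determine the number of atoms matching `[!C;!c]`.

The query [!C;!c] means: neither aliphatic nor aromatic carbon — same as [!#6].
Check the 14 heavy atoms by environment: 1× s (aromatic) → match; 4× c (aromatic) → no; 5× C → no; 2× O → match; 1× Cl → match; 1× N → match.
Summing the matching environments: 1 + 2 + 1 + 1 = 5 matching atoms.

5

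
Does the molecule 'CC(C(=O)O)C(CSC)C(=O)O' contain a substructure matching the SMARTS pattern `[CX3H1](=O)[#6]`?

The pattern [CX3H1](=O)[#6] describes an sp2 carbon with one H, double-bonded to O and single-bonded to carbon — an aldehyde.
The closest candidate here is a carboxylic acid group (-C(=O)OH), but the carbonyl carbon has H0 and is bonded to O, not H1. No other fragment satisfies the full query, so there is no match.

No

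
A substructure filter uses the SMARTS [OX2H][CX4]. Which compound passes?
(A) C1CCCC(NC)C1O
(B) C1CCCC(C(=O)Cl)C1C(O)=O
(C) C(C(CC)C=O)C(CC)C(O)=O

[OX2H][CX4] describes a hydroxyl oxygen bound to an sp3 (X4) carbon (an aliphatic alcohol).
(A) contains a hydroxyl group (-OH), which satisfies every atom and bond constraint.
(B) has a carboxylic acid group (-C(=O)OH) but the -OH is on a CX3 carbonyl carbon, not a CX4 carbon.
(C) has a carboxylic acid group (-C(=O)OH) but the -OH is on a CX3 carbonyl carbon, not a CX4 carbon.
So the answer is (A).

A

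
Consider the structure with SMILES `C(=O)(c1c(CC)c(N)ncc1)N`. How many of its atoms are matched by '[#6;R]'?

5

The query [#6;R] means: carbon that is part of a ring.
Check the 12 heavy atoms by environment: 1× n (aromatic, in 6-ring) → no; 5× c (aromatic, in 6-ring) → match; 2× N (acyclic) → no; 3× C (acyclic) → no; 1× O (acyclic) → no.
That gives 5 matching atoms.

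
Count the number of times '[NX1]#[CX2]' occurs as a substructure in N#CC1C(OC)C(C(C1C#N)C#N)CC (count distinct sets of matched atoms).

3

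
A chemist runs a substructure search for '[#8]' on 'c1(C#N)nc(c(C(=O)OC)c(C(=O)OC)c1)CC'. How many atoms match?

Check the 18 heavy atoms by environment: 1× n (aromatic) → no; 5× c (aromatic) → no; 7× C → no; 4× O → match; 1× N → no.
That gives 4 matching atoms.

4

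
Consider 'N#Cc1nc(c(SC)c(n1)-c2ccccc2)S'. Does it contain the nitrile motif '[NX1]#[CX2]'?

The pattern [NX1]#[CX2] describes a nitrogen triple-bonded to a two-connected carbon — a nitrile.
The molecule carries a nitrile (-C#N), whose atoms satisfy every constraint of the query, so the pattern matches.

Yes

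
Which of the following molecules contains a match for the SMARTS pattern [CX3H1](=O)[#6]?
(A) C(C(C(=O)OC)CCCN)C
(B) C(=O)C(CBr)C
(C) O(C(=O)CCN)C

[CX3H1](=O)[#6] describes an sp2 carbon with one H, double-bonded to O and single-bonded to carbon (an aldehyde).
(A) has a methyl-ester group (-C(=O)OCH3) but the carbonyl carbon has H0, not H1.
(B) contains an aldehyde (-CHO), which satisfies every atom and bond constraint.
(C) has a methyl-ester group (-C(=O)OCH3) but the carbonyl carbon has H0, not H1.
So the answer is (B).

B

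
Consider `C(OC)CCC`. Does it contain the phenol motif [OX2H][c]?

The pattern [OX2H][c] describes a hydroxyl oxygen attached to an aromatic carbon — a phenol.
The closest candidate here is a methoxy ether (-OCH3), but the oxygen has H0, not H1. No other fragment satisfies the full query, so there is no match.

No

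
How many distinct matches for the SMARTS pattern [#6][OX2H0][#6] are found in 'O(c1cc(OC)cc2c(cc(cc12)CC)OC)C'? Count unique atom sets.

[#6][OX2H0][#6] is the SMARTS for an ether: an aliphatic oxygen bridging two carbons with no H on the oxygen.
The molecule carries 3 separate instances of a methoxy ether (-OCH3) meeting every constraint; each maps to a distinct set of atoms, giving 3 matches.

3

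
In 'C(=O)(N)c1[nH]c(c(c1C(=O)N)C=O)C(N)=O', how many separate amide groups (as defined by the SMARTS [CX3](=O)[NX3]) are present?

3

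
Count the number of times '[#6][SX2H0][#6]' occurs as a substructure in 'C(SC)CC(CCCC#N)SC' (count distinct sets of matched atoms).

2

[#6][SX2H0][#6] is the SMARTS for a thioether: an aliphatic sulfur bridging two carbons with no H on the sulfur.
The molecule carries 2 separate instances of a methylthio ether (-SCH3) meeting every constraint; each maps to a distinct set of atoms, giving 2 matches.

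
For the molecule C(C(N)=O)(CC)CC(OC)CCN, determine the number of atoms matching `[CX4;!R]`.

8

The query [CX4;!R] means: aliphatic carbon with four total connections, not in a ring.
Check the 13 heavy atoms by environment: 8× C (X4, acyclic) → match; 1× O (X2, acyclic) → no; 1× C (X3, acyclic) → no; 1× O (X1, acyclic) → no; 2× N (X3, acyclic) → no.
That gives 8 matching atoms.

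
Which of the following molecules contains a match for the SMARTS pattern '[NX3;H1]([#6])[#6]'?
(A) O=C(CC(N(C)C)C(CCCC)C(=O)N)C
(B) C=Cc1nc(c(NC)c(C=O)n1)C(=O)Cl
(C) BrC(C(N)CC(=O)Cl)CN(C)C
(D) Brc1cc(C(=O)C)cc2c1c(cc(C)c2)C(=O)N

B

[NX3;H1]([#6])[#6] describes a trivalent nitrogen with one H, bonded to two carbons (a secondary amine).
(A) has a dimethylamino group (-N(CH3)2) but the nitrogen has H0, not H1.
(B) contains an N-methylamino group (-NHCH3), which satisfies every atom and bond constraint.
(C) has a primary amino group (-NH2) but the nitrogen has H2 and only one carbon neighbour.
(D) has a primary amide (-C(=O)NH2) but the -C(=O)NH2 nitrogen has H2, not H1.
So the answer is (B).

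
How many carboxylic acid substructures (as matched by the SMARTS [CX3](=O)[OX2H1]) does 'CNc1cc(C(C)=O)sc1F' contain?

[CX3](=O)[OX2H1] is the SMARTS for a carboxylic acid: an sp2 carbon double-bonded to O and single-bonded to an -OH oxygen.
No fragment in the molecule satisfies every constraint, giving 0 matches.

0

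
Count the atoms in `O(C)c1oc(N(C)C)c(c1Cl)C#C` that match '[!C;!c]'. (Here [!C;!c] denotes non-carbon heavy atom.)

The query [!C;!c] means: neither aliphatic nor aromatic carbon — same as [!#6].
Check the 13 heavy atoms by environment: 1× o (aromatic) → match; 4× c (aromatic) → no; 1× Cl → match; 1× O → match; 5× C → no; 1× N → match.
Summing the matching environments: 1 + 1 + 1 + 1 = 4 matching atoms.

4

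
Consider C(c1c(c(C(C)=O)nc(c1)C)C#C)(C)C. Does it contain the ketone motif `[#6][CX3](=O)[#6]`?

The pattern [#6][CX3](=O)[#6] describes a carbonyl carbon (no H) flanked by two carbons — a ketone.
The molecule carries an acetyl/ketone group (-C(=O)CH3), whose atoms satisfy every constraint of the query, so the pattern matches.

Yes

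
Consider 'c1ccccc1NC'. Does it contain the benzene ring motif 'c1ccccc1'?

Yes

The pattern c1ccccc1 describes six aromatic carbons in a ring — a benzene ring.
The required atom environment is present in the molecule, so the pattern matches.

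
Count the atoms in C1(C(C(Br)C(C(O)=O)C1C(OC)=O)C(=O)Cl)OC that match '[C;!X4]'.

The query [C;!X4] means: aliphatic carbon that does not have four total connections.
Check the 18 heavy atoms by environment: 7× C (X4) → no; 1× Br (X1) → no; 3× C (X3) → match; 3× O (X1) → no; 3× O (X2) → no; 1× Cl (X1) → no.
That gives 3 matching atoms.

3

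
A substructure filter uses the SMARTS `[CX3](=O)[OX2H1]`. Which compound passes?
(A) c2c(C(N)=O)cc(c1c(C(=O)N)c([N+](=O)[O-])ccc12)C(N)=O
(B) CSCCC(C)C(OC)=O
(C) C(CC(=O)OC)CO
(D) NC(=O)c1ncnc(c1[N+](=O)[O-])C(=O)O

D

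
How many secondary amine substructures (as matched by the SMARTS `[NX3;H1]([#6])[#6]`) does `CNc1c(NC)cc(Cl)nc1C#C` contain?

2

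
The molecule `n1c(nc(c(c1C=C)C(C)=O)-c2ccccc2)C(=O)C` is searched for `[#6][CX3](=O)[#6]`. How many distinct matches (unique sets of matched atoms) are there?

[#6][CX3](=O)[#6] is the SMARTS for a ketone: a carbonyl carbon (no H) flanked by two carbons.
The molecule carries 2 separate instances of an acetyl/ketone group (-C(=O)CH3) meeting every constraint; each maps to a distinct set of atoms, giving 2 matches.

2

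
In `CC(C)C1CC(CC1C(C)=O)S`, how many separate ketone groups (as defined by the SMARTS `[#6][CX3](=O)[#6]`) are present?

1

[#6][CX3](=O)[#6] is the SMARTS for a ketone: a carbonyl carbon (no H) flanked by two carbons.
Exactly one fragment in the molecule meets all constraints, giving 1 match.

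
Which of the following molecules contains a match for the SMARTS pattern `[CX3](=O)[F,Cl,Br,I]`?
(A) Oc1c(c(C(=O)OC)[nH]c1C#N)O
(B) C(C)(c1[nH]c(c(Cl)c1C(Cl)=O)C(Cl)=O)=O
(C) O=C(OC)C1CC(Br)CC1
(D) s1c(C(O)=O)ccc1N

B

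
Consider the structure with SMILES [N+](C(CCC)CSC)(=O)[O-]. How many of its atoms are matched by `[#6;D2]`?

3

The query [#6;D2] means: any carbon bonded to exactly two heavy atoms.
Check the 10 heavy atoms by environment: 3× C (D2) → match; 1× C (D3) → no; 1× S (D2) → no; 2× C (D1) → no; 1× N (charge +1, D3) → no; 1× O (charge -1, D1) → no; 1× O (D1) → no.
That gives 3 matching atoms.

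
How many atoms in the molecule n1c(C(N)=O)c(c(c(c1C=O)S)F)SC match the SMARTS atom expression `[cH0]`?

5

The query [cH0] means: aromatic carbon with no attached hydrogen (substituted or ring-fusion).
Check the 15 heavy atoms by environment: 1× n (aromatic, H0) → no; 5× c (aromatic, H0) → match; 1× F (H0) → no; 1× C (H1) → no; 2× O (H0) → no; 1× S (H0) → no; 1× C (H3) → no; 1× C (H0) → no; 1× N (H2) → no; 1× S (H1) → no.
That gives 5 matching atoms.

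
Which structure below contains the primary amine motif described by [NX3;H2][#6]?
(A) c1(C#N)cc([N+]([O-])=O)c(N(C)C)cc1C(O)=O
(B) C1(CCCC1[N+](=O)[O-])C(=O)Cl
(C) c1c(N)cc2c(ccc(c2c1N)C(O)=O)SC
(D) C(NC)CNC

C

[NX3;H2][#6] describes a trivalent nitrogen with two H attached to carbon (a primary amine).
(A) has a nitrile (-C#N) but the nitrogen is NX1 (triple-bonded), not NX3 with two H.
(B) has a nitro group (-[N+](=O)[O-]) but the nitrogen is [N+] with no H, not NX3H2.
(C) contains a primary amino group (-NH2), which satisfies every atom and bond constraint.
(D) has an N-methylamino group (-NHCH3) but the nitrogen bears two carbons and only one H (H1), not H2.
So the answer is (C).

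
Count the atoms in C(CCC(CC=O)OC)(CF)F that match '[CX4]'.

7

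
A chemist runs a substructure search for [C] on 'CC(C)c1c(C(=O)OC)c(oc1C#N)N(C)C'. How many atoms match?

The query [C] means: uppercase C matches aliphatic (non-aromatic) carbon only.
Check the 17 heavy atoms by environment: 1× o (aromatic) → no; 4× c (aromatic) → no; 8× C → match; 2× O → no; 2× N → no.
That gives 8 matching atoms.

8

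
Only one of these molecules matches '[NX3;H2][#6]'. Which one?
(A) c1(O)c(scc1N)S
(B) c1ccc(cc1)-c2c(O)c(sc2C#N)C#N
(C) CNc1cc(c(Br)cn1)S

A

[NX3;H2][#6] describes a trivalent nitrogen with two H attached to carbon (a primary amine).
(A) contains a primary amino group (-NH2), which satisfies every atom and bond constraint.
(B) has a nitrile (-C#N) but the nitrogen is NX1 (triple-bonded), not NX3 with two H.
(C) has an N-methylamino group (-NHCH3) but the nitrogen bears two carbons and only one H (H1), not H2.
So the answer is (A).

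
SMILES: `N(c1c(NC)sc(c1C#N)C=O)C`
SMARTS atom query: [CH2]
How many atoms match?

0

Check the 13 heavy atoms by environment: 1× s (aromatic, H0) → no; 4× c (aromatic, H0) → no; 2× N (H1) → no; 2× C (H3) → no; 1× C (H1) → no; 1× O (H0) → no; 1× C (H0) → no; 1× N (H0) → no.
No environment satisfies the query, so 0 matching atoms.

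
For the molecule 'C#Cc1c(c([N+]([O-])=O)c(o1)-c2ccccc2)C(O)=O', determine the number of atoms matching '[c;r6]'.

6

The query [c;r6] means: aromatic carbon that belongs to a six-membered ring.
Check the 19 heavy atoms by environment: 1× o (aromatic, in 5-ring) → no; 4× c (aromatic, in 5-ring) → no; 3× C (acyclic) → no; 3× O (acyclic) → no; 1× N (charge +1, acyclic) → no; 1× O (charge -1, acyclic) → no; 6× c (aromatic, in 6-ring) → match.
That gives 6 matching atoms.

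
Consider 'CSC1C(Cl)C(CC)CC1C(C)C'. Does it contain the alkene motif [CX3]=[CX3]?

The pattern [CX3]=[CX3] describes a non-aromatic C=C double bond between two sp2 carbons — an alkene.
The closest candidate here is an ethyl group (-CH2CH3), but its C-C bond is a single bond between CX4 carbons, not CX3=CX3. No other fragment satisfies the full query, so there is no match.

No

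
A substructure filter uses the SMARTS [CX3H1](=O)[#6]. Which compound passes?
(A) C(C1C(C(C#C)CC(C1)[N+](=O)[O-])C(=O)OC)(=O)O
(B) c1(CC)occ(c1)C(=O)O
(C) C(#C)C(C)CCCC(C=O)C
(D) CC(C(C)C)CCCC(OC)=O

C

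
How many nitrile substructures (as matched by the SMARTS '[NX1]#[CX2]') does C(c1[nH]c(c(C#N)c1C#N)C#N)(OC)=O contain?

3

[NX1]#[CX2] is the SMARTS for a nitrile: a nitrogen triple-bonded to a two-connected carbon.
The molecule carries 3 separate instances of a nitrile (-C#N) meeting every constraint; each maps to a distinct set of atoms, giving 3 matches.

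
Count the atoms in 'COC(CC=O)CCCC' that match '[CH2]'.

The query [CH2] means: aliphatic carbon with exactly two hydrogens.
Check the 10 heavy atoms by environment: 4× C (H2) → match; 2× C (H1) → no; 2× O (H0) → no; 2× C (H3) → no.
That gives 4 matching atoms.

4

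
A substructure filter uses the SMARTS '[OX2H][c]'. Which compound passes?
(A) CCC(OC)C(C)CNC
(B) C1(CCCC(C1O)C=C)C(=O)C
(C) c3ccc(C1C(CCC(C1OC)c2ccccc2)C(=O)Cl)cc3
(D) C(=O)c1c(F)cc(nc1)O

[OX2H][c] describes a hydroxyl oxygen attached to an aromatic carbon (a phenol).
(A) has a methoxy ether (-OCH3) but the oxygen has H0, not H1.
(B) has a hydroxyl group (-OH) but the -OH is on an aliphatic carbon, not an aromatic c.
(C) has a methoxy ether (-OCH3) but the oxygen has H0, not H1.
(D) contains a hydroxyl group (-OH), which satisfies every atom and bond constraint.
So the answer is (D).

D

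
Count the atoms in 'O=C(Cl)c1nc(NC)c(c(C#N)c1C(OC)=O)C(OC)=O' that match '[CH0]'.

4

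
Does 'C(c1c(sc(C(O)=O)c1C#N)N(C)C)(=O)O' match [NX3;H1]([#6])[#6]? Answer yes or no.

No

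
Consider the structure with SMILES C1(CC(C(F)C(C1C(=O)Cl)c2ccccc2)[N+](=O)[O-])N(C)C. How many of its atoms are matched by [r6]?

12

The query [r6] means: r6 matches atoms in a six-membered ring.
Check the 22 heavy atoms by environment: 6× C (in 6-ring) → match; 6× c (aromatic, in 6-ring) → match; 1× N (acyclic) → no; 3× C (acyclic) → no; 1× N (charge +1, acyclic) → no; 1× O (charge -1, acyclic) → no; 2× O (acyclic) → no; 1× Cl (acyclic) → no; 1× F (acyclic) → no.
Summing the matching environments: 6 + 6 = 12 matching atoms.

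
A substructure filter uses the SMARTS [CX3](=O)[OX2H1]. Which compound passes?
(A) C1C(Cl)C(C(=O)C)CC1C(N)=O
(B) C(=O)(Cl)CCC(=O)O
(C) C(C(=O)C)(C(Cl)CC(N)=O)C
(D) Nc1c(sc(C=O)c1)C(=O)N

B

[CX3](=O)[OX2H1] describes an sp2 carbon double-bonded to O and single-bonded to an -OH oxygen (a carboxylic acid).
(A) has a primary amide (-C(=O)NH2) but the carbonyl is bonded to N, not to an -OH oxygen.
(B) contains a carboxylic acid group (-C(=O)OH), which satisfies every atom and bond constraint.
(C) has a primary amide (-C(=O)NH2) but the carbonyl is bonded to N, not to an -OH oxygen.
(D) has a primary amide (-C(=O)NH2) but the carbonyl is bonded to N, not to an -OH oxygen.
So the answer is (B).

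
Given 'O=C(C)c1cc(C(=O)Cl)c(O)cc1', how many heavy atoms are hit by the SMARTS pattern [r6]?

The query [r6] means: r6 matches atoms in a six-membered ring.
Check the 13 heavy atoms by environment: 6× c (aromatic, in 6-ring) → match; 3× C (acyclic) → no; 3× O (acyclic) → no; 1× Cl (acyclic) → no.
That gives 6 matching atoms.

6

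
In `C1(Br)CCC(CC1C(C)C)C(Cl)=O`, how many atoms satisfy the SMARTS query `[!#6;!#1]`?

3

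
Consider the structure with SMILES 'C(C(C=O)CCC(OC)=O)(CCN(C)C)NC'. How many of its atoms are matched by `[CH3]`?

4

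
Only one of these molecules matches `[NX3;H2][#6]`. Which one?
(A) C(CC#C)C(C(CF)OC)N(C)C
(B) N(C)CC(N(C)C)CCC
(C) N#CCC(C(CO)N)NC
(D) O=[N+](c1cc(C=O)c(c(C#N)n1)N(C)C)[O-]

[NX3;H2][#6] describes a trivalent nitrogen with two H attached to carbon (a primary amine).
(A) has a dimethylamino group (-N(CH3)2) but the nitrogen has H0, not H2.
(B) has an N-methylamino group (-NHCH3) but the nitrogen bears two carbons and only one H (H1), not H2.
(C) contains a primary amino group (-NH2), which satisfies every atom and bond constraint.
(D) has a dimethylamino group (-N(CH3)2) but the nitrogen has H0, not H2.
So the answer is (C).

C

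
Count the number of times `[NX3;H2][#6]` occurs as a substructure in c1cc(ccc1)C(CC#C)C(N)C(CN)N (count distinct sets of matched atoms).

3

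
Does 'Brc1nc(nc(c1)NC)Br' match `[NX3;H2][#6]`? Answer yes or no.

No

The pattern [NX3;H2][#6] describes a trivalent nitrogen with two H attached to carbon — a primary amine.
The closest candidate here is an N-methylamino group (-NHCH3), but the nitrogen bears two carbons and only one H (H1), not H2. No other fragment satisfies the full query, so there is no match.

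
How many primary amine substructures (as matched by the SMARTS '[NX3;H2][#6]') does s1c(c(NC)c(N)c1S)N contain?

2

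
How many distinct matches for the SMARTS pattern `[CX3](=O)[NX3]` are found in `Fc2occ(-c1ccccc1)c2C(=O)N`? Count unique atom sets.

[CX3](=O)[NX3] is the SMARTS for an amide: a carbonyl carbon bonded to a trivalent nitrogen.
Exactly one fragment in the molecule meets all constraints, giving 1 match.

1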